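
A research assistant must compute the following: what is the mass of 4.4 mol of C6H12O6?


M(C6H12O6) = 180.16 g/mol
mass = n × M = 4.4 × 180.16 = 792.70 g

792.70 g


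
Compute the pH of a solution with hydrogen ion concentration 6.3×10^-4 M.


pH = -log10([H+]) = -log10(6.3×10^-4)
= 4 - log10(6.3)
= 4 - 0.8
= 3.2

3.2


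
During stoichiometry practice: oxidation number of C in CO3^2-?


x + 3(-2) = -2, so x = +4
Oxidation number: +4

+4


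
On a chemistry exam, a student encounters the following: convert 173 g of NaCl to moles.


M(NaCl) = 58.44 g/mol
n = mass/M = 173/58.44 = 2.9603 mol

2.9603 mol


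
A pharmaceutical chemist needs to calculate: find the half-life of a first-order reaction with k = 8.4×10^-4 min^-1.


t½ = ln2/k = 0.693147/(8.4×10^-4 min^-1)
= 825.2 min

825.2 min


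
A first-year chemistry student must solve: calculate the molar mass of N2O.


M(N2O) = 2×14.01 + 1×16.0
= 28.02 + 16.0
= 44.02 g/mol

44.02 g/mol


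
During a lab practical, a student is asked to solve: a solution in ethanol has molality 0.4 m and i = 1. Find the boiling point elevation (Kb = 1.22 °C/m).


ΔTb = Kb × m × i
= 1.22 × 0.4 × 1
= 0.488 °C

0.488 °C


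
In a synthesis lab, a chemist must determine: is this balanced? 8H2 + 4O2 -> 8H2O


Equation: 8H2 + 4O2 -> 8H2O
Check atoms: H: 16=16, O: 8=8
Balanced

Yes, balanced


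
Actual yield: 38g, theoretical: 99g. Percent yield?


% yield = actual/theoretical × 100
= 38/99 × 100
= 38.38%

38.38%


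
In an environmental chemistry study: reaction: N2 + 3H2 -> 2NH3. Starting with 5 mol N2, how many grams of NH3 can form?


Mole ratio NH3:N2 = 2:1
n(NH3) = 5 × 2/1 = 10.000 mol
mass = 10.000 × 17.03 = 170.3 g

170.3 g


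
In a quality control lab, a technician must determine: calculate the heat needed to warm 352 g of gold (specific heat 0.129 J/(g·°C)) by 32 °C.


q = mcΔT = 352 × 0.129 × 32
= 1453.06 J

1453.06 J


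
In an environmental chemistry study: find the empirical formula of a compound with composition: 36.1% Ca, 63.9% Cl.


Assume 100 g sample. Moles of each element:
  Ca: 36.1/40.08 = 0.901 mol
  Cl: 63.9/35.45 = 1.803 mol
Divide by smallest (0.901):
  Ca: 0.901/0.901 = 1.0
  Cl: 1.803/0.901 = 2.0
Empirical formula: CaCl2

CaCl2


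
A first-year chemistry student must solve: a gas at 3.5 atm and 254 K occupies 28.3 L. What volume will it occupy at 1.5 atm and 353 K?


P1V1/T1 = P2V2/T2
V2 = P1V1T2/(T1P2)
= 3.5×28.3×353/(254×1.5)
= 91.771 L

91.771 L


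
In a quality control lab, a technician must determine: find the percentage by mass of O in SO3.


M(SO3) = 1×32.07 + 3×16.0 = 80.07 g/mol
Mass of O = 3 × 16.0 = 48.00 g/mol
% O = 48.00/80.07 × 100 = 59.95%

59.95%


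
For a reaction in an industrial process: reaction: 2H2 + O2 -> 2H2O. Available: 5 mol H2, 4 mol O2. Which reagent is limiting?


Mole ratio available / coefficient:
  H2: 5/2 = 2.500
  O2: 4/1 = 4.000
Smaller ratio is limiting.

H2


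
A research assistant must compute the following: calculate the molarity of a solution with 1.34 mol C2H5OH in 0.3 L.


M = n/V = 1.34/0.3 = 4.467 mol/L

4.467 M


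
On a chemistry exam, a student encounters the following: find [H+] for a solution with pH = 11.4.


[H+] = 10^(-pH) = 10^(-11.4)
= 3.98×10^-12 M

3.98×10^-12 M


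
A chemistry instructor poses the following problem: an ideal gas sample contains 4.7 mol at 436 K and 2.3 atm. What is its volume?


PV = nRT  (R = 0.08206 L·atm/(mol·K))
V = nRT/P = 4.7×0.08206×436/2.3
= 73.112 L

73.112 L


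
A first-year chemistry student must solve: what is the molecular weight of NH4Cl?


M(NH4Cl) = 1×14.01 + 4×1.008 + 1×35.45
= 14.01 + 4.03 + 35.45
= 53.49 g/mol

53.49 g/mol


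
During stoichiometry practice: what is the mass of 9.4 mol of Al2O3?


M(Al2O3) = 101.96 g/mol
mass = n × M = 9.4 × 101.96 = 958.42 g

958.42 g


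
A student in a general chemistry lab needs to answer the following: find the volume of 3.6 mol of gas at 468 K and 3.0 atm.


PV = nRT  (R = 0.08206 L·atm/(mol·K))
V = nRT/P = 3.6×0.08206×468/3.0
= 46.085 L

46.085 L


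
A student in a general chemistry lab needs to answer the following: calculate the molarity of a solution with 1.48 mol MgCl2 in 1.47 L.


M = n/V = 1.48/1.47 = 1.007 mol/L

1.007 M


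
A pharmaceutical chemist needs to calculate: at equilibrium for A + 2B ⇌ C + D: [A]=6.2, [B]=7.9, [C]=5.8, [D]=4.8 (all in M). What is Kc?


Kc = [C][D]/([A][B]^2)
= (5.8^1 × 4.8^1)/(6.2^1 × 7.9^2)
= 27.84/386.942
= 0.07195

0.07195


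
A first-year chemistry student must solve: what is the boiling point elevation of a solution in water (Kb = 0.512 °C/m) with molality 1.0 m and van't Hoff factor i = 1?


ΔTb = Kb × m × i
= 0.512 × 1.0 × 1
= 0.512 °C

0.512 °C


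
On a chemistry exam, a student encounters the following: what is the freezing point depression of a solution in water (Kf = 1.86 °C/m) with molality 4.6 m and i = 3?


ΔTf = Kf × m × i
= 1.86 × 4.6 × 3
= 25.668 °C

25.668 °C


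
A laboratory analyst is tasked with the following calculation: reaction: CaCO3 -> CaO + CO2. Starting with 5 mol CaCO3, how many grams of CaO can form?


Mole ratio CaO:CaCO3 = 1:1
n(CaO) = 5 × 1/1 = 5.000 mol
mass = 5.000 × 56.08 = 280.4 g

280.4 g


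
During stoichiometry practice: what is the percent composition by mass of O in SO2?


M(SO2) = 1×32.07 + 2×16.0 = 64.07 g/mol
Mass of O = 2 × 16.0 = 32.00 g/mol
% O = 32.00/64.07 × 100 = 49.95%

49.95%


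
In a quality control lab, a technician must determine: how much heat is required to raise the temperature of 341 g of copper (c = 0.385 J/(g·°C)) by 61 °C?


q = mcΔT = 341 × 0.385 × 61
= 8008.39 J

8008.39 J


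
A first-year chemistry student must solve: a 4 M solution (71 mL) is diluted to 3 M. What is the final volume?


C1V1 = C2V2
4 × 71 = 3 × V2
V2 = 284/3 = 94.67 mL

94.67 mL


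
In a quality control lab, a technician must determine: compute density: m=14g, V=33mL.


ρ = mass/volume
= 14/33
= 0.424 g/mL

0.424 g/mL


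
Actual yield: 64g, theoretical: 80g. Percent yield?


% yield = actual/theoretical × 100
= 64/80 × 100
= 80.0%

80.0%


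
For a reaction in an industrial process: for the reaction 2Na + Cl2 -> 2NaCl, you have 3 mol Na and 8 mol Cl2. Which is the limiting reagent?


Mole ratio available / coefficient:
  Na: 3/2 = 1.500
  Cl2: 8/1 = 8.000
Smaller ratio is limiting.

Na


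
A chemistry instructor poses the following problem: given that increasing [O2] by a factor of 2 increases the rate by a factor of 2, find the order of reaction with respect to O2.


rate ∝ [O2]^n
2^n = 2 → n = 1
Order in O2: 1

1


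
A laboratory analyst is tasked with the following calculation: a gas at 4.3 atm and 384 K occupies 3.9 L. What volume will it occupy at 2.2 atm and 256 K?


P1V1/T1 = P2V2/T2
V2 = P1V1T2/(T1P2)
= 4.3×3.9×256/(384×2.2)
= 5.082 L

5.082 L


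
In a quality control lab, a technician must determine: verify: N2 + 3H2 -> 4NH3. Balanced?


Equation: N2 + 3H2 -> 4NH3
Check atoms: H: 6≠12, N: 2≠4
Not balanced

No, not balanced


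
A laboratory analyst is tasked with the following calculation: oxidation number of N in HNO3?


(+1) + x + 3(-2) = 0, so x = +5
Oxidation number: +5

+5


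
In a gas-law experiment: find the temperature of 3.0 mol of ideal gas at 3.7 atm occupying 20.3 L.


PV = nRT  (R = 0.08206 L·atm/(mol·K))
T = PV/(nR) = 3.7×20.3/(3.0×0.08206)
= 75.11/0.246180
= 305.10 K

305.10 K


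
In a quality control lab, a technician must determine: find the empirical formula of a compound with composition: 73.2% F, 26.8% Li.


Assume 100 g sample. Moles of each element:
  F: 73.2/19.0 = 3.853 mol
  Li: 26.8/6.94 = 3.862 mol
Divide by smallest (3.853):
  F: 3.853/3.853 = 1.0
  Li: 3.862/3.853 = 1.0
Empirical formula: LiF

LiF


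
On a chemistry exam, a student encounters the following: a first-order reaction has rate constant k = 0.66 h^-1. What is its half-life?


t½ = ln2/k = 0.693147/(0.66 h^-1)
= 1.050 h

1.050 h


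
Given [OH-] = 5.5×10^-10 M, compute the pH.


pOH = -log10([OH-]) = -log10(5.5×10^-10)
= 10 - log10(5.5) = 9.26
pH = 14 - pOH = 14 - 9.26 = 4.74

4.74


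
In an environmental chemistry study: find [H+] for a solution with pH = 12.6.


[H+] = 10^(-pH) = 10^(-12.6)
= 2.51×10^-13 M

2.51×10^-13 M


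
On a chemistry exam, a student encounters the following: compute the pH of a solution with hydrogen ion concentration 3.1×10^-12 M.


pH = -log10([H+]) = -log10(3.1×10^-12)
= 12 - log10(3.1)
= 12 - 0.49
= 11.51

11.51


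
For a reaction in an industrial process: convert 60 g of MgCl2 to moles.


M(MgCl2) = 95.21 g/mol
n = mass/M = 60/95.21 = 0.6302 mol

0.6302 mol


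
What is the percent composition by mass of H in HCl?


M(HCl) = 1×1.008 + 1×35.45 = 36.458 g/mol
Mass of H = 1 × 1.008 = 1.008 g/mol
% H = 1.008/36.458 × 100 = 2.76%

2.76%


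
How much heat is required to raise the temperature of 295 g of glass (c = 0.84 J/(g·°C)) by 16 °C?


q = mcΔT = 295 × 0.84 × 16
= 3964.80 J

3964.80 J


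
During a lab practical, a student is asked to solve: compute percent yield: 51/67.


% yield = actual/theoretical × 100
= 51/67 × 100
= 76.12%

76.12%


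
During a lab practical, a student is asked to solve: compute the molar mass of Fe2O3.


M(Fe2O3) = 2×55.85 + 3×16.0
= 111.7 + 48.0
= 159.7 g/mol

159.7 g/mol


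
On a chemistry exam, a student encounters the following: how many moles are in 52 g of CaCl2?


M(CaCl2) = 110.98 g/mol
n = mass/M = 52/110.98 = 0.4686 mol

0.4686 mol


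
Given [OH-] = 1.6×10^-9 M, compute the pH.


pOH = -log10([OH-]) = -log10(1.6×10^-9)
= 9 - log10(1.6) = 8.8
pH = 14 - pOH = 14 - 8.8 = 5.2

5.2


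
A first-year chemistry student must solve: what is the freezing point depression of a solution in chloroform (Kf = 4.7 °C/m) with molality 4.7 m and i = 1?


ΔTf = Kf × m × i
= 4.7 × 4.7 × 1
= 22.09 °C

22.09 °C


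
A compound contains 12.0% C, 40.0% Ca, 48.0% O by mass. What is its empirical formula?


Assume 100 g sample. Moles of each element:
  C: 12.0/12.01 = 0.999 mol
  Ca: 40.0/40.08 = 0.998 mol
  O: 48.0/16.0 = 3.0 mol
Divide by smallest (0.998):
  C: 0.999/0.998 = 1.0
  Ca: 0.998/0.998 = 1.0
  O: 3.0/0.998 = 3.01
Empirical formula: CaCO3

CaCO3


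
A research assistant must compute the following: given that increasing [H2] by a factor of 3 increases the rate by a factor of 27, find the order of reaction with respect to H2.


rate ∝ [H2]^n
3^n = 27 → n = 3
Order in H2: 3

3


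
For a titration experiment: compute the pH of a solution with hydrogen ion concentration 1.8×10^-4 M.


pH = -log10([H+]) = -log10(1.8×10^-4)
= 4 - log10(1.8)
= 4 - 0.26
= 3.74

3.74


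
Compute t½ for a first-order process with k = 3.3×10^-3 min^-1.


t½ = ln2/k = 0.693147/(3.3×10^-3 min^-1)
= 210.0 min

210.0 min


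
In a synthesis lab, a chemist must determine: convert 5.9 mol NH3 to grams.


M(NH3) = 17.03 g/mol
mass = n × M = 5.9 × 17.03 = 100.48 g

100.48 g


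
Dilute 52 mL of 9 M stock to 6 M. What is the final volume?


C1V1 = C2V2
9 × 52 = 6 × V2
V2 = 468/6 = 78.0 mL

78.0 mL


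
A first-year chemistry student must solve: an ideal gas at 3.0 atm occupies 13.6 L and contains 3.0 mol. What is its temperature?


PV = nRT  (R = 0.08206 L·atm/(mol·K))
T = PV/(nR) = 3.0×13.6/(3.0×0.08206)
= 40.80/0.246180
= 165.73 K

165.73 K


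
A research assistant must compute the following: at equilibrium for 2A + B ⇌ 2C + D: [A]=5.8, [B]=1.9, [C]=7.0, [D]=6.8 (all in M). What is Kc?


Kc = [C]^2[D]/([A]^2[B])
= (7.0^2 × 6.8^1)/(5.8^2 × 1.9^1)
= 333.2/63.916
= 5.213

5.213


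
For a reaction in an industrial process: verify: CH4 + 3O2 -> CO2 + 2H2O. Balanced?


Equation: CH4 + 3O2 -> CO2 + 2H2O
Check atoms: C: 1=1, H: 4=4, O: 6≠4
Not balanced

No, not balanced


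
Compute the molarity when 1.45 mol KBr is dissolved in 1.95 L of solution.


M = n/V = 1.45/1.95 = 0.744 mol/L

0.744 M


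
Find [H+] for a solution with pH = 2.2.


[H+] = 10^(-pH) = 10^(-2.2)
= 6.31×10^-3 M

6.31×10^-3 M


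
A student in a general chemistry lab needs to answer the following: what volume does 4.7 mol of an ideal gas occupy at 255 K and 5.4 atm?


PV = nRT  (R = 0.08206 L·atm/(mol·K))
V = nRT/P = 4.7×0.08206×255/5.4
= 18.213 L

18.213 L


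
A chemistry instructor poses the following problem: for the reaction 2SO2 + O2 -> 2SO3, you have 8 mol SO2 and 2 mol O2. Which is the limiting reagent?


Mole ratio available / coefficient:
  SO2: 8/2 = 4.000
  O2: 2/1 = 2.000
Smaller ratio is limiting.

O2


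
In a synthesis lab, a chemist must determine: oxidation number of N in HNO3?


(+1) + x + 3(-2) = 0, so x = +5
Oxidation number: +5

+5


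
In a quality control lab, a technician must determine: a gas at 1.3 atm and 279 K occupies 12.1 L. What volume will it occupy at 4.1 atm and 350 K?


P1V1/T1 = P2V2/T2
V2 = P1V1T2/(T1P2)
= 1.3×12.1×350/(279×4.1)
= 4.813 L

4.813 L


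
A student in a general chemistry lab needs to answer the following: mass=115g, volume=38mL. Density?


ρ = mass/volume
= 115/38
= 3.026 g/mL

3.026 g/mL


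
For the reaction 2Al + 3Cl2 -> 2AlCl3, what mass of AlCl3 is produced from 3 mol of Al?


Mole ratio AlCl3:Al = 2:2
n(AlCl3) = 3 × 2/2 = 3.000 mol
mass = 3.000 × 133.33 = 399.99 g

399.99 g


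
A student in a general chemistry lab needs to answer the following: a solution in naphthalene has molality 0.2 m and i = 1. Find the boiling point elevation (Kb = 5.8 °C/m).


ΔTb = Kb × m × i
= 5.8 × 0.2 × 1
= 1.16 °C

1.16 °C


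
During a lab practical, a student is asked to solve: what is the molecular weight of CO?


M(CO) = 1×12.01 + 1×16.0
= 12.01 + 16.0
= 28.01 g/mol

28.01 g/mol


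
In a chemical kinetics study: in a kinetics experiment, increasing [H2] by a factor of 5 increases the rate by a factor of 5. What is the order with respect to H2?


rate ∝ [H2]^n
5^n = 5 → n = 1
Order in H2: 1

1


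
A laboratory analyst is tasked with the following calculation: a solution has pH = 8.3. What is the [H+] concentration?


[H+] = 10^(-pH) = 10^(-8.3)
= 5.01×10^-9 M

5.01×10^-9 M


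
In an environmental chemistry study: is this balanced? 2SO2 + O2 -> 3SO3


Equation: 2SO2 + O2 -> 3SO3
Check atoms: O: 6≠9, S: 2≠3
Not balanced

No, not balanced


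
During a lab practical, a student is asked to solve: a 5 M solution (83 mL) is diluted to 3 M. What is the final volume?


C1V1 = C2V2
5 × 83 = 3 × V2
V2 = 415/3 = 138.33 mL

138.33 mL


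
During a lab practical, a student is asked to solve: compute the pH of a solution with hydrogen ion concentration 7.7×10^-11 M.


pH = -log10([H+]) = -log10(7.7×10^-11)
= 11 - log10(7.7)
= 11 - 0.89
= 10.11

10.11


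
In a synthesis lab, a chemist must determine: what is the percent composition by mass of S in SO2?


M(SO2) = 1×32.07 + 2×16.0 = 64.07 g/mol
Mass of S = 1 × 32.07 = 32.07 g/mol
% S = 32.07/64.07 × 100 = 50.05%

50.05%


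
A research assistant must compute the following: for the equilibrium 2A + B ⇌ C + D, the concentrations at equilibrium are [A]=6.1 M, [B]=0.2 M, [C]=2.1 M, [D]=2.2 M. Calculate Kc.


Kc = [C][D]/([A]^2[B])
= (2.1^1 × 2.2^1)/(6.1^2 × 0.2^1)
= 4.62/7.442
= 0.6208

0.6208


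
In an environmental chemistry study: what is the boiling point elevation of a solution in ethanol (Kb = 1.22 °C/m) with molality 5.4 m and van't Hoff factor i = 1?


ΔTb = Kb × m × i
= 1.22 × 5.4 × 1
= 6.588 °C

6.588 °C


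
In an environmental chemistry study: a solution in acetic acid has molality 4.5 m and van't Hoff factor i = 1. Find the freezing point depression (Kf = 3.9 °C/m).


ΔTf = Kf × m × i
= 3.9 × 4.5 × 1
= 17.55 °C

17.55 °C


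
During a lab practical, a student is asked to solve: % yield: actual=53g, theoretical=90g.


% yield = actual/theoretical × 100
= 53/90 × 100
= 58.89%

58.89%


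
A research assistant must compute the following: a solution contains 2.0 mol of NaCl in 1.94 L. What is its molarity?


M = n/V = 2.0/1.94 = 1.031 mol/L

1.031 M


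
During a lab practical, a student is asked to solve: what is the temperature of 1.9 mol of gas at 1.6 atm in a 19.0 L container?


PV = nRT  (R = 0.08206 L·atm/(mol·K))
T = PV/(nR) = 1.6×19.0/(1.9×0.08206)
= 30.40/0.155914
= 194.98 K

194.98 K


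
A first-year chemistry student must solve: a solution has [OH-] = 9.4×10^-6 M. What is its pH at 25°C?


pOH = -log10([OH-]) = -log10(9.4×10^-6)
= 6 - log10(9.4) = 5.03
pH = 14 - pOH = 14 - 5.03 = 8.97

8.97


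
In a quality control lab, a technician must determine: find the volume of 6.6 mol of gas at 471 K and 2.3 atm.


PV = nRT  (R = 0.08206 L·atm/(mol·K))
V = nRT/P = 6.6×0.08206×471/2.3
= 110.909 L

110.909 L


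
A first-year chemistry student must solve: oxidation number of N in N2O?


2x + (-2) = 0, so x = +1
Oxidation number: +1

+1


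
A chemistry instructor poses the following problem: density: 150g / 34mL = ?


ρ = mass/volume
= 150/34
= 4.412 g/mL

4.412 g/mL


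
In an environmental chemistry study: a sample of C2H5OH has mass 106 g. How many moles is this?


M(C2H5OH) = 46.07 g/mol
n = mass/M = 106/46.07 = 2.3008 mol

2.3008 mol


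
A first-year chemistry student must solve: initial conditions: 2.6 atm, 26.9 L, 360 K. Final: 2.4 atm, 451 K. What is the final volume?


P1V1/T1 = P2V2/T2
V2 = P1V1T2/(T1P2)
= 2.6×26.9×451/(360×2.4)
= 36.508 L

36.508 L


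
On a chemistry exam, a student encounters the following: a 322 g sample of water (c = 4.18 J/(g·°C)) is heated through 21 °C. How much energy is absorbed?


q = mcΔT = 322 × 4.18 × 21
= 28265.16 J

28265.16 J


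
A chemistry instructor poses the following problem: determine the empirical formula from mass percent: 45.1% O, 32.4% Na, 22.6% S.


Assume 100 g sample. Moles of each element:
  O: 45.1/16.0 = 2.819 mol
  Na: 32.4/22.99 = 1.409 mol
  S: 22.6/32.07 = 0.705 mol
Divide by smallest (0.705):
  O: 2.819/0.705 = 4.0
  Na: 1.409/0.705 = 2.0
  S: 0.705/0.705 = 1.0
Empirical formula: Na2SO4

Na2SO4


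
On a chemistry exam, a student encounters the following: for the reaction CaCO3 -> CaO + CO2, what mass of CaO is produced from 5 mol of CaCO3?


Mole ratio CaO:CaCO3 = 1:1
n(CaO) = 5 × 1/1 = 5.000 mol
mass = 5.000 × 56.08 = 280.4 g

280.4 g


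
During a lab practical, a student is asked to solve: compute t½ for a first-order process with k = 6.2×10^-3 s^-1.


t½ = ln2/k = 0.693147/(6.2×10^-3 s^-1)
= 111.8 s

111.8 s


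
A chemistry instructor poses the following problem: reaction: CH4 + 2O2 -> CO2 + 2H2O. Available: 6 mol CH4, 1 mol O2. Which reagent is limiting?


Mole ratio available / coefficient:
  CH4: 6/1 = 6.000
  O2: 1/2 = 0.500
Smaller ratio is limiting.

O2


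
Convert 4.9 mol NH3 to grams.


M(NH3) = 17.03 g/mol
mass = n × M = 4.9 × 17.03 = 83.45 g

83.45 g


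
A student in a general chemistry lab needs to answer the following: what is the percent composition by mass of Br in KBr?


M(KBr) = 1×39.1 + 1×79.9 = 119.00 g/mol
Mass of Br = 1 × 79.9 = 79.90 g/mol
% Br = 79.90/119.00 × 100 = 67.14%

67.14%


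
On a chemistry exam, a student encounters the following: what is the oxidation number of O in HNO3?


O is usually -2
Oxidation number: -2

-2


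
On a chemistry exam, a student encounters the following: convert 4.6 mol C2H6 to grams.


M(C2H6) = 30.07 g/mol
mass = n × M = 4.6 × 30.07 = 138.32 g

138.32 g


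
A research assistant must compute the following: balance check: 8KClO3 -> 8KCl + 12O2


Equation: 8KClO3 -> 8KCl + 12O2
Check atoms: Cl: 8=8, K: 8=8, O: 24=24
Balanced

Yes, balanced


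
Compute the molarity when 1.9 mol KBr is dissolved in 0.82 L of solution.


M = n/V = 1.9/0.82 = 2.317 mol/L

2.317 M


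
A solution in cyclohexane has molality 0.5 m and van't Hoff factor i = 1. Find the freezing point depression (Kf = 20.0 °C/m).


ΔTf = Kf × m × i
= 20.0 × 0.5 × 1
= 10.0 °C

10.0 °C


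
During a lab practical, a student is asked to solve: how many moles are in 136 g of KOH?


M(KOH) = 56.11 g/mol
n = mass/M = 136/56.11 = 2.4238 mol

2.4238 mol


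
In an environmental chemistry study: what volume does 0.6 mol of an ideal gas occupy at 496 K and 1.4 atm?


PV = nRT  (R = 0.08206 L·atm/(mol·K))
V = nRT/P = 0.6×0.08206×496/1.4
= 17.444 L

17.444 L


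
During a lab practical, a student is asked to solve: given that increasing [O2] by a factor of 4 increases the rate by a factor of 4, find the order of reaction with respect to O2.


rate ∝ [O2]^n
4^n = 4 → n = 1
Order in O2: 1

1


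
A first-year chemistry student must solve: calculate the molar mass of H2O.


M(H2O) = 2×1.008 + 1×16.0
= 2.02 + 16.0
= 18.02 g/mol

18.02 g/mol


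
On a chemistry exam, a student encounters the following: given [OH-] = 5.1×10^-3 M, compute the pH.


pOH = -log10([OH-]) = -log10(5.1×10^-3)
= 3 - log10(5.1) = 2.29
pH = 14 - pOH = 14 - 2.29 = 11.71

11.71


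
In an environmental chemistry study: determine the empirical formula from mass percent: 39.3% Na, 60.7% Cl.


Assume 100 g sample. Moles of each element:
  Na: 39.3/22.99 = 1.709 mol
  Cl: 60.7/35.45 = 1.712 mol
Divide by smallest (1.709):
  Na: 1.709/1.709 = 1.0
  Cl: 1.712/1.709 = 1.0
Empirical formula: NaCl

NaCl


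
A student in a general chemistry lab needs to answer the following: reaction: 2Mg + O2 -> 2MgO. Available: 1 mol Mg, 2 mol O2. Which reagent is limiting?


Mole ratio available / coefficient:
  Mg: 1/2 = 0.500
  O2: 2/1 = 2.000
Smaller ratio is limiting.

Mg


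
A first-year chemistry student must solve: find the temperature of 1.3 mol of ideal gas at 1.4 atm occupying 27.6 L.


PV = nRT  (R = 0.08206 L·atm/(mol·K))
T = PV/(nR) = 1.4×27.6/(1.3×0.08206)
= 38.64/0.106678
= 362.21 K

362.21 K


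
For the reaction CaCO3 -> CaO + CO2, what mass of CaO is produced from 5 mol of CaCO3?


Mole ratio CaO:CaCO3 = 1:1
n(CaO) = 5 × 1/1 = 5.000 mol
mass = 5.000 × 56.08 = 280.4 g

280.4 g


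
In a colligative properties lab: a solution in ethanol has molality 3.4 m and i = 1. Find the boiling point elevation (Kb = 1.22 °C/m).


ΔTb = Kb × m × i
= 1.22 × 3.4 × 1
= 4.148 °C

4.148 °C


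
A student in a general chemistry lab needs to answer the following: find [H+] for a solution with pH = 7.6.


[H+] = 10^(-pH) = 10^(-7.6)
= 2.51×10^-8 M

2.51×10^-8 M


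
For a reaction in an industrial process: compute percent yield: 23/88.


% yield = actual/theoretical × 100
= 23/88 × 100
= 26.14%

26.14%


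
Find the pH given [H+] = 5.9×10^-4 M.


pH = -log10([H+]) = -log10(5.9×10^-4)
= 4 - log10(5.9)
= 4 - 0.77
= 3.23

3.23


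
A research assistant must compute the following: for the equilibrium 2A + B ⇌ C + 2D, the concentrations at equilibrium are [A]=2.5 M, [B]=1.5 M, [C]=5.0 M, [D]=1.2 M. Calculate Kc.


Kc = [C][D]^2/([A]^2[B])
= (5.0^1 × 1.2^2)/(2.5^2 × 1.5^1)
= 7.2/9.375
= 0.7680

0.7680


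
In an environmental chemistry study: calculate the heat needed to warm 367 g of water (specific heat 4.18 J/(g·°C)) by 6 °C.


q = mcΔT = 367 × 4.18 × 6
= 9204.36 J

9204.36 J


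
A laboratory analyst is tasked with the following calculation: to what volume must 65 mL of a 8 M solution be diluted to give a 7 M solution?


C1V1 = C2V2
8 × 65 = 7 × V2
V2 = 520/7 = 74.29 mL

74.29 mL


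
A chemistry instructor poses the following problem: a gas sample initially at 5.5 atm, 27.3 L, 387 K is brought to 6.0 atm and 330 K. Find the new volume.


P1V1/T1 = P2V2/T2
V2 = P1V1T2/(T1P2)
= 5.5×27.3×330/(387×6.0)
= 21.339 L

21.339 L


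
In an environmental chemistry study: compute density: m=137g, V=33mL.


ρ = mass/volume
= 137/33
= 4.152 g/mL

4.152 g/mL


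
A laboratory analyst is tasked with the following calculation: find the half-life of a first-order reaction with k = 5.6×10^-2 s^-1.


t½ = ln2/k = 0.693147/(5.6×10^-2 s^-1)
= 12.38 s

12.38 s


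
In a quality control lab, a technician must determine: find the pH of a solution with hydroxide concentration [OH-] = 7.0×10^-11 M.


pOH = -log10([OH-]) = -log10(7.0×10^-11)
= 11 - log10(7.0) = 10.15
pH = 14 - pOH = 14 - 10.15 = 3.85

3.85


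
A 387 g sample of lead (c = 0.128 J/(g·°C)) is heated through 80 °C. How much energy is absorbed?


q = mcΔT = 387 × 0.128 × 80
= 3962.88 J

3962.88 J


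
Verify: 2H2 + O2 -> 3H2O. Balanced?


Equation: 2H2 + O2 -> 3H2O
Check atoms: H: 4≠6, O: 2≠3
Not balanced

No, not balanced


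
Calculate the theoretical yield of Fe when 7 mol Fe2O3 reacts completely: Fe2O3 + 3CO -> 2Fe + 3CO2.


Mole ratio Fe:Fe2O3 = 2:1
n(Fe) = 7 × 2/1 = 14.000 mol
mass = 14.000 × 55.85 = 781.9 g

781.9 g


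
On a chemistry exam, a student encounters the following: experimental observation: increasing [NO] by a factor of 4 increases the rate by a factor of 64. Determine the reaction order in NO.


rate ∝ [NO]^n
4^n = 64 → n = 3
Order in NO: 3

3


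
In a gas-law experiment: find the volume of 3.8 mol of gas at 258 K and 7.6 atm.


PV = nRT  (R = 0.08206 L·atm/(mol·K))
V = nRT/P = 3.8×0.08206×258/7.6
= 10.586 L

10.586 L


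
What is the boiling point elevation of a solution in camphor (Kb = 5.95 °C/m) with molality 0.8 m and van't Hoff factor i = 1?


ΔTb = Kb × m × i
= 5.95 × 0.8 × 1
= 4.76 °C

4.76 °C


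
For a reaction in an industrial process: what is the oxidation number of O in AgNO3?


O is usually -2
Oxidation number: -2

-2


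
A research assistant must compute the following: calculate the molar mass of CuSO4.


M(CuSO4) = 1×63.55 + 1×32.07 + 4×16.0
= 63.55 + 32.07 + 64.0
= 159.62 g/mol

159.62 g/mol


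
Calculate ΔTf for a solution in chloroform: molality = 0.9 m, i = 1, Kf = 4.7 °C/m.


ΔTf = Kf × m × i
= 4.7 × 0.9 × 1
= 4.23 °C

4.23 °C


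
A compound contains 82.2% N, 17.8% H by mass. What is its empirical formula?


Assume 100 g sample. Moles of each element:
  N: 82.2/14.01 = 5.867 mol
  H: 17.8/1.008 = 17.659 mol
Divide by smallest (5.867):
  N: 5.867/5.867 = 1.0
  H: 17.659/5.867 = 3.01
Empirical formula: NH3

NH3


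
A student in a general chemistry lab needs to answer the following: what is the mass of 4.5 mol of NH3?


M(NH3) = 17.03 g/mol
mass = n × M = 4.5 × 17.03 = 76.64 g

76.64 g


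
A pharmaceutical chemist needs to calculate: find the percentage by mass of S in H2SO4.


M(H2SO4) = 2×1.008 + 1×32.07 + 4×16.0 = 98.086 g/mol
Mass of S = 1 × 32.07 = 32.07 g/mol
% S = 32.07/98.086 × 100 = 32.70%

32.70%


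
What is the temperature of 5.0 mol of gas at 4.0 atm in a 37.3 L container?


PV = nRT  (R = 0.08206 L·atm/(mol·K))
T = PV/(nR) = 4.0×37.3/(5.0×0.08206)
= 149.20/0.410300
= 363.64 K

363.64 K


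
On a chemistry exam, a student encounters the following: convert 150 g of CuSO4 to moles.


M(CuSO4) = 159.62 g/mol
n = mass/M = 150/159.62 = 0.9397 mol

0.9397 mol


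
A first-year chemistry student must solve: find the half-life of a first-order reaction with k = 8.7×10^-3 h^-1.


t½ = ln2/k = 0.693147/(8.7×10^-3 h^-1)
= 79.67 h

79.67 h


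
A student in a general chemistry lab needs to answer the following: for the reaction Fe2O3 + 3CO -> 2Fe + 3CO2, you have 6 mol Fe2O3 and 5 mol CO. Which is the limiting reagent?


Mole ratio available / coefficient:
  Fe2O3: 6/1 = 6.000
  CO: 5/3 = 1.667
Smaller ratio is limiting.

CO


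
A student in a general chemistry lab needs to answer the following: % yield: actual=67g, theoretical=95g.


% yield = actual/theoretical × 100
= 67/95 × 100
= 70.53%

70.53%


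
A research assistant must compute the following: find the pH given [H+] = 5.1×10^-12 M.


pH = -log10([H+]) = -log10(5.1×10^-12)
= 12 - log10(5.1)
= 12 - 0.71
= 11.29

11.29


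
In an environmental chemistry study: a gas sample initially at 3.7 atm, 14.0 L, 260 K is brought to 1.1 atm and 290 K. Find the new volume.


P1V1/T1 = P2V2/T2
V2 = P1V1T2/(T1P2)
= 3.7×14.0×290/(260×1.1)
= 52.524 L

52.524 L


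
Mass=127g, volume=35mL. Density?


ρ = mass/volume
= 127/35
= 3.629 g/mL

3.629 g/mL


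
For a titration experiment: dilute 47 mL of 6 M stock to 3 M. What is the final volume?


C1V1 = C2V2
6 × 47 = 3 × V2
V2 = 282/3 = 94.0 mL

94.0 mL


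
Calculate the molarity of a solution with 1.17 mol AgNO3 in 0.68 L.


M = n/V = 1.17/0.68 = 1.721 mol/L

1.721 M


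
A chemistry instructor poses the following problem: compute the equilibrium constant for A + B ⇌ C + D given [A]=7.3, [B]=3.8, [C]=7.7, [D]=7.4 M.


Kc = [C][D]/([A][B])
= (7.7^1 × 7.4^1)/(7.3^1 × 3.8^1)
= 56.98/27.74
= 2.054

2.054


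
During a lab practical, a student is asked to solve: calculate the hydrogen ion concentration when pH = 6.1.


[H+] = 10^(-pH) = 10^(-6.1)
= 7.94×10^-7 M

7.94×10^-7 M


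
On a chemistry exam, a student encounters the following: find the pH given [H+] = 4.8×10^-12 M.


pH = -log10([H+]) = -log10(4.8×10^-12)
= 12 - log10(4.8)
= 12 - 0.68
= 11.32

11.32


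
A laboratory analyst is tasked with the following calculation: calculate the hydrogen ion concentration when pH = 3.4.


[H+] = 10^(-pH) = 10^(-3.4)
= 3.98×10^-4 M

3.98×10^-4 M


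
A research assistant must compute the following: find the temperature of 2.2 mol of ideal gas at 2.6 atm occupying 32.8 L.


PV = nRT  (R = 0.08206 L·atm/(mol·K))
T = PV/(nR) = 2.6×32.8/(2.2×0.08206)
= 85.28/0.180532
= 472.38 K

472.38 K


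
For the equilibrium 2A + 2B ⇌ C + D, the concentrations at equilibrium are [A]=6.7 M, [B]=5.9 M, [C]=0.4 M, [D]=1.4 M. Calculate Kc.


Kc = [C][D]/([A]^2[B]^2)
= (0.4^1 × 1.4^1)/(6.7^2 × 5.9^2)
= 0.56/1562.6209
= 3.584×10^-4

3.584×10^-4


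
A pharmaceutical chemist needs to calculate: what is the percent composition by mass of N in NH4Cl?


M(NH4Cl) = 1×14.01 + 4×1.008 + 1×35.45 = 53.492 g/mol
Mass of N = 1 × 14.01 = 14.01 g/mol
% N = 14.01/53.492 × 100 = 26.19%

26.19%


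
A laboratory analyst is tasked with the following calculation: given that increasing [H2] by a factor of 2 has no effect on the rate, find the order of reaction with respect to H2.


rate ∝ [H2]^n
rate ∝ [H2]^0
Order in H2: 0

0


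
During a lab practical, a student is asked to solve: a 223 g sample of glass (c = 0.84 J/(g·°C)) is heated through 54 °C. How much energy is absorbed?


q = mcΔT = 223 × 0.84 × 54
= 10115.28 J

10115.28 J


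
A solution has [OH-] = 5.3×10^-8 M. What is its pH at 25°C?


pOH = -log10([OH-]) = -log10(5.3×10^-8)
= 8 - log10(5.3) = 7.28
pH = 14 - pOH = 14 - 7.28 = 6.72

6.72


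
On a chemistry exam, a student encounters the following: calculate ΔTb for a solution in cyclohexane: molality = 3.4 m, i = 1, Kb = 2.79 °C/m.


ΔTb = Kb × m × i
= 2.79 × 3.4 × 1
= 9.486 °C

9.486 °C


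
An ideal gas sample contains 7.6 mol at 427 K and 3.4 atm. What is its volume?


PV = nRT  (R = 0.08206 L·atm/(mol·K))
V = nRT/P = 7.6×0.08206×427/3.4
= 78.324 L

78.324 L


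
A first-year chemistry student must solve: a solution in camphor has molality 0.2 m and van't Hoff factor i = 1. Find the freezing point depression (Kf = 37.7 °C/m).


ΔTf = Kf × m × i
= 37.7 × 0.2 × 1
= 7.54 °C

7.54 °C


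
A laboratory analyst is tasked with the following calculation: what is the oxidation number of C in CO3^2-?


x + 3(-2) = -2, so x = +4
Oxidation number: +4

+4


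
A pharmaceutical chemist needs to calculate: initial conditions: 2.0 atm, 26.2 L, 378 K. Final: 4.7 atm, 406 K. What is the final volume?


P1V1/T1 = P2V2/T2
V2 = P1V1T2/(T1P2)
= 2.0×26.2×406/(378×4.7)
= 11.975 L

11.975 L


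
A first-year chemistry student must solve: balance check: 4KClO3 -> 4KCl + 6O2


Equation: 4KClO3 -> 4KCl + 6O2
Check atoms: Cl: 4=4, K: 4=4, O: 12=12
Balanced

Yes, balanced


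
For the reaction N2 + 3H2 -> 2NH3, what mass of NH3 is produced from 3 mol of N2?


Mole ratio NH3:N2 = 2:1
n(NH3) = 3 × 2/1 = 6.000 mol
mass = 6.000 × 17.03 = 102.18 g

102.18 g


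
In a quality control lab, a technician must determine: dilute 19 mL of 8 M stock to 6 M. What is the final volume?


C1V1 = C2V2
8 × 19 = 6 × V2
V2 = 152/6 = 25.33 mL

25.33 mL


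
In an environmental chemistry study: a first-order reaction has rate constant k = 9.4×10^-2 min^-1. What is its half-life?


t½ = ln2/k = 0.693147/(9.4×10^-2 min^-1)
= 7.374 min

7.374 min


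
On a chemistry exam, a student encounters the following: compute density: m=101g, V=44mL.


ρ = mass/volume
= 101/44
= 2.295 g/mL

2.295 g/mL


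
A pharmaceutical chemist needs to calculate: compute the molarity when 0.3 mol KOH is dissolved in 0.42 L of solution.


M = n/V = 0.3/0.42 = 0.714 mol/L

0.714 M


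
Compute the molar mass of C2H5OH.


M(C2H5OH) = 2×12.01 + 6×1.008 + 1×16.0
= 24.02 + 6.05 + 16.0
= 46.07 g/mol

46.07 g/mol


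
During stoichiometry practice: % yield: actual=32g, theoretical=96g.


% yield = actual/theoretical × 100
= 32/96 × 100
= 33.33%

33.33%


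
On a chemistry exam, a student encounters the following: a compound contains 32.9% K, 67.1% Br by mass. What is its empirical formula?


Assume 100 g sample. Moles of each element:
  K: 32.9/39.1 = 0.841 mol
  Br: 67.1/79.9 = 0.84 mol
Divide by smallest (0.84):
  K: 0.841/0.84 = 1.0
  Br: 0.84/0.84 = 1.0
Empirical formula: KBr

KBr


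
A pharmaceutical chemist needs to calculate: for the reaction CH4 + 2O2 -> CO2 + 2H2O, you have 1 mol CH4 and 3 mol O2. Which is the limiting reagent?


Mole ratio available / coefficient:
  CH4: 1/1 = 1.000
  O2: 3/2 = 1.500
Smaller ratio is limiting.

CH4


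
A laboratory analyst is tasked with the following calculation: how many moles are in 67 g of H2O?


M(H2O) = 18.02 g/mol
n = mass/M = 67/18.02 = 3.7181 mol

3.7181 mol


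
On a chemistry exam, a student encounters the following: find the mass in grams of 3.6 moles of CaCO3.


M(CaCO3) = 100.09 g/mol
mass = n × M = 3.6 × 100.09 = 360.32 g

360.32 g


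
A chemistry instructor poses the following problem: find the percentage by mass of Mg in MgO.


M(MgO) = 1×24.31 + 1×16.0 = 40.31 g/mol
Mass of Mg = 1 × 24.31 = 24.31 g/mol
% Mg = 24.31/40.31 × 100 = 60.31%

60.31%


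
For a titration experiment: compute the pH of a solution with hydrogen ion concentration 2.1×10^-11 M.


pH = -log10([H+]) = -log10(2.1×10^-11)
= 11 - log10(2.1)
= 11 - 0.32
= 10.68

10.68


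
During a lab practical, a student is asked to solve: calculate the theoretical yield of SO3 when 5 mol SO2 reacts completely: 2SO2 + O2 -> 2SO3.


Mole ratio SO3:SO2 = 2:2
n(SO3) = 5 × 2/2 = 5.000 mol
mass = 5.000 × 80.07 = 400.35 g

400.35 g


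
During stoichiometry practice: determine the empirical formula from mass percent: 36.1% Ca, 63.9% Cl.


Assume 100 g sample. Moles of each element:
  Ca: 36.1/40.08 = 0.901 mol
  Cl: 63.9/35.45 = 1.803 mol
Divide by smallest (0.901):
  Ca: 0.901/0.901 = 1.0
  Cl: 1.803/0.901 = 2.0
Empirical formula: CaCl2

CaCl2


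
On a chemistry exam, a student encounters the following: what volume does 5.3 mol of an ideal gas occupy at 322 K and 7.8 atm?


PV = nRT  (R = 0.08206 L·atm/(mol·K))
V = nRT/P = 5.3×0.08206×322/7.8
= 17.954 L

17.954 L


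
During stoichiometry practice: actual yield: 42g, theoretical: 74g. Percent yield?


% yield = actual/theoretical × 100
= 42/74 × 100
= 56.76%

56.76%


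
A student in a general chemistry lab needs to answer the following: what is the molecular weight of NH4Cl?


M(NH4Cl) = 1×14.01 + 4×1.008 + 1×35.45
= 14.01 + 4.03 + 35.45
= 53.49 g/mol

53.49 g/mol


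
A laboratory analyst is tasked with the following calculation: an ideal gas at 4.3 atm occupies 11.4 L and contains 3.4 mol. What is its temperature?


PV = nRT  (R = 0.08206 L·atm/(mol·K))
T = PV/(nR) = 4.3×11.4/(3.4×0.08206)
= 49.02/0.279004
= 175.70 K

175.70 K


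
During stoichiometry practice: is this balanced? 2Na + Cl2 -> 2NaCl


Equation: 2Na + Cl2 -> 2NaCl
Check atoms: Cl: 2=2, Na: 2=2
Balanced

Yes, balanced


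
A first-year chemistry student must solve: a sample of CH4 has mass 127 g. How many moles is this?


M(CH4) = 16.04 g/mol
n = mass/M = 127/16.04 = 7.9177 mol

7.9177 mol


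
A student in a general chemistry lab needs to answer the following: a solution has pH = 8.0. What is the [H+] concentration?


[H+] = 10^(-pH) = 10^(-8.0)
= 1.0×10^-8 M

1.0×10^-8 M


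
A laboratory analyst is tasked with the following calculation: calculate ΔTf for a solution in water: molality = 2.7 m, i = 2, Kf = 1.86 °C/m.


ΔTf = Kf × m × i
= 1.86 × 2.7 × 2
= 10.044 °C

10.044 °C


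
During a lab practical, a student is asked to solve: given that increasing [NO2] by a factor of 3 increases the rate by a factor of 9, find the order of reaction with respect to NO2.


rate ∝ [NO2]^n
3^n = 9 → n = 2
Order in NO2: 2

2


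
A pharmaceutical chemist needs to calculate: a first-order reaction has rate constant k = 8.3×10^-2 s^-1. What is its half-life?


t½ = ln2/k = 0.693147/(8.3×10^-2 s^-1)
= 8.351 s

8.351 s


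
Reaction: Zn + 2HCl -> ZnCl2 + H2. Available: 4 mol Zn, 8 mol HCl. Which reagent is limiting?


Mole ratio available / coefficient:
  Zn: 4/1 = 4.000
  HCl: 8/2 = 4.000
Smaller ratio is limiting.

neither (stoichiometric); Zn and HCl are fully consumed


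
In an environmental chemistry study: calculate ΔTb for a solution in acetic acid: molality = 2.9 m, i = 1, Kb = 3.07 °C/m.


ΔTb = Kb × m × i
= 3.07 × 2.9 × 1
= 8.903 °C

8.903 °C


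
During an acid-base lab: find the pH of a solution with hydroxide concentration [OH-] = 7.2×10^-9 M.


pOH = -log10([OH-]) = -log10(7.2×10^-9)
= 9 - log10(7.2) = 8.14
pH = 14 - pOH = 14 - 8.14 = 5.86

5.86


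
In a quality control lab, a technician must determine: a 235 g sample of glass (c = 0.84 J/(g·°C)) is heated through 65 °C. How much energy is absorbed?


q = mcΔT = 235 × 0.84 × 65
= 12831.00 J

12831.00 J


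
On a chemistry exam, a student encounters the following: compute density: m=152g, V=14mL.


ρ = mass/volume
= 152/14
= 10.857 g/mL

10.857 g/mL


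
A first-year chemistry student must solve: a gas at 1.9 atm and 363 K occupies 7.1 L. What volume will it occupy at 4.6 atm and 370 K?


P1V1/T1 = P2V2/T2
V2 = P1V1T2/(T1P2)
= 1.9×7.1×370/(363×4.6)
= 2.989 L

2.989 L


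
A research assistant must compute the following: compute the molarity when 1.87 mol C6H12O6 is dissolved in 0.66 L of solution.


M = n/V = 1.87/0.66 = 2.833 mol/L

2.833 M


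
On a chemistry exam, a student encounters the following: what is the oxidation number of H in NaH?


H with a metal (hydride): -1
Oxidation number: -1

-1


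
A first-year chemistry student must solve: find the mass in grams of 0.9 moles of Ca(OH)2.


M(Ca(OH)2) = 74.1 g/mol
mass = n × M = 0.9 × 74.1 = 66.69 g

66.69 g


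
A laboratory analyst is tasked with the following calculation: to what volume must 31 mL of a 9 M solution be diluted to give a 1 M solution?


C1V1 = C2V2
9 × 31 = 1 × V2
V2 = 279/1 = 279.0 mL

279.0 mL
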